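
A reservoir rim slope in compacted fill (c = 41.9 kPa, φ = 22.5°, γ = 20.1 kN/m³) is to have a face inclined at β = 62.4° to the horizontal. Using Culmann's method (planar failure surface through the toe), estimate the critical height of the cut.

Culmann's analysis gives the critical failure plane at α_cr = (β + φ)/2 = (62.4 + 22.5)/2 = 42.5°, and the critical height
H_c = (4c/γ) · sinβ cosφ / [1 − cos(β − φ)]
    = (4·41.9/20.1) · sin62.4°·cos22.5° / [1 − cos(39.9°)]
    = 8.338 · 0.8862·0.9239 / [1 − 0.7672]
    = 8.338 · 0.8187 / 0.2328
    = 29.32 m

H_c = 29.32 m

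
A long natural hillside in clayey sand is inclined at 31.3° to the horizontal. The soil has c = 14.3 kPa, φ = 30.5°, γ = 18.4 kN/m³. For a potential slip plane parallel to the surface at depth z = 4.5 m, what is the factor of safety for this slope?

For an infinite slope with a slip plane parallel to the surface (no pore pressure): FS = [c + γz cos²β tanφ] / [γz sinβ cosβ].
γz = 18.4·4.5 = 82.80 kN/m²
Numerator = 14.3 + 82.80·cos²31.3°·tan30.5° = 14.3 + 82.80·0.7301·0.5890 = 49.909 kPa
Denominator = 82.80·sin31.3°·cos31.3° = 82.80·0.5195·0.8545 = 36.756 kPa
FS = 49.909 / 36.756 = 1.358

FS = 1.36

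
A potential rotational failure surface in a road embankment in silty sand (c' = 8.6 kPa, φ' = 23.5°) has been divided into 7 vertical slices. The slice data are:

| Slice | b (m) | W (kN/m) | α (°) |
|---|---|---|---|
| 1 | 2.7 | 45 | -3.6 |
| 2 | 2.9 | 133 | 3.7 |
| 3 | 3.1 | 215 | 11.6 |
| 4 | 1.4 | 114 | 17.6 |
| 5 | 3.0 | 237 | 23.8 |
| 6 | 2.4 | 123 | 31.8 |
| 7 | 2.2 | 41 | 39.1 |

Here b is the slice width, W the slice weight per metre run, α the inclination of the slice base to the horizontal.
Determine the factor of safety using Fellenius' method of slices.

Ordinary method of slices: FS = Σ[c'·Δl_i + (W_i cosα_i)·tanφ'] / Σ W_i sinα_i, with Δl_i = b_i / cosα_i.
Slice 1: Δl = 2.7/cos(-3.6°) = 2.705 m; N'_1 = 45·cos(-3.6°) = 44.9; c'Δl = 23.27; W sinα = -2.8
Slice 2: Δl = 2.9/cos3.7° = 2.906 m; N'_2 = 133·cos3.7° = 132.7; c'Δl = 24.99; W sinα = 8.6
Slice 3: Δl = 3.1/cos11.6° = 3.165 m; N'_3 = 215·cos11.6° = 210.6; c'Δl = 27.22; W sinα = 43.2
Slice 4: Δl = 1.4/cos17.6° = 1.469 m; N'_4 = 114·cos17.6° = 108.7; c'Δl = 12.63; W sinα = 34.5
Slice 5: Δl = 3.0/cos23.8° = 3.279 m; N'_5 = 237·cos23.8° = 216.8; c'Δl = 28.20; W sinα = 95.6
Slice 6: Δl = 2.4/cos31.8° = 2.824 m; N'_6 = 123·cos31.8° = 104.5; c'Δl = 24.29; W sinα = 64.8
Slice 7: Δl = 2.2/cos39.1° = 2.835 m; N'_7 = 41·cos39.1° = 31.8; c'Δl = 24.38; W sinα = 25.9
Σc'Δl = 165.0 kN/m; ΣN' = 850.1 kN/m; ΣW sinα = 269.8 kN/m
Resisting = 165.0 + 850.1·tan23.5° = 165.0 + 369.6 = 534.6 kN/m
FS = 534.6 / 269.8 = 1.982

FS = 1.98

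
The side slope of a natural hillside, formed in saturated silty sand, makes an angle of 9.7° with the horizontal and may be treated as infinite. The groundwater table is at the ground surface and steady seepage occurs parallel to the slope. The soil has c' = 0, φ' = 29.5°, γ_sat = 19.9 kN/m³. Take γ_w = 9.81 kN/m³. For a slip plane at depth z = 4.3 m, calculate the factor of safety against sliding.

FS = 1.68

With seepage parallel to the slope and the water table at the surface, the effective normal stress on the slip plane uses the buoyant unit weight γ' = γ_sat − γ_w while the driving shear stress uses γ_sat:
FS = [c' + γ' z cos²β tanφ'] / [γ_sat z sinβ cosβ]
(For c' = 0 this reduces to FS = (γ'/γ_sat)·tanφ'/tanβ.)
γ' = 19.9 − 9.81 = 10.09 kN/m³
Numerator = 0.0 + 10.09·4.3·cos²9.7°·tan29.5° = 0.0 + 10.09·4.3·0.9716·0.5658 = 23.850 kPa
Denominator = 19.9·4.3·sin9.7°·cos9.7° = 19.9·4.3·0.1685·0.9857 = 14.212 kPa
FS = 23.850 / 14.212 = 1.678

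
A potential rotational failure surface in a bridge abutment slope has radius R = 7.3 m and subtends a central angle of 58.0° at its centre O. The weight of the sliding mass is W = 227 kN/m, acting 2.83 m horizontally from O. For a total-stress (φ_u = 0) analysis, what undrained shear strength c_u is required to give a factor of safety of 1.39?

FS = c_u·L_a·R / (W·d), so c_u = FS·W·d / (L_a·R).
Arc length L_a = R·θ = 7.3·(58.0°·π/180) = 7.3·1.0123 = 7.39 m
c_u = 1.39·227·2.83 / (7.39·7.3) = 892.9 / 53.94 = 16.55 kPa

c_u = 16.6 kPa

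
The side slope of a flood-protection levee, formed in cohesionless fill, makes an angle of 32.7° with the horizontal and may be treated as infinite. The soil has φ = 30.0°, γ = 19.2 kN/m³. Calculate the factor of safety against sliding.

For a dry cohesionless infinite slope the factor of safety is FS = tanφ / tanβ.
FS = tan30.0° / tan32.7° = 0.5774 / 0.6420 = 0.899

FS = 0.90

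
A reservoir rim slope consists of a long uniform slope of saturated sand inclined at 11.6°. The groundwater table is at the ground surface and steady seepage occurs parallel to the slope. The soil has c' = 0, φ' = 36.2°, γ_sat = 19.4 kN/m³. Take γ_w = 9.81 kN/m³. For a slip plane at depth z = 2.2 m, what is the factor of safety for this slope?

With seepage parallel to the slope and the water table at the surface, the effective normal stress on the slip plane uses the buoyant unit weight γ' = γ_sat − γ_w while the driving shear stress uses γ_sat:
FS = [c' + γ' z cos²β tanφ'] / [γ_sat z sinβ cosβ]
(For c' = 0 this reduces to FS = (γ'/γ_sat)·tanφ'/tanβ.)
γ' = 19.4 − 9.81 = 9.59 kN/m³
Numerator = 0.0 + 9.59·2.2·cos²11.6°·tan36.2° = 0.0 + 9.59·2.2·0.9596·0.7319 = 14.817 kPa
Denominator = 19.4·2.2·sin11.6°·cos11.6° = 19.4·2.2·0.2011·0.9796 = 8.407 kPa
FS = 14.817 / 8.407 = 1.763

FS = 1.76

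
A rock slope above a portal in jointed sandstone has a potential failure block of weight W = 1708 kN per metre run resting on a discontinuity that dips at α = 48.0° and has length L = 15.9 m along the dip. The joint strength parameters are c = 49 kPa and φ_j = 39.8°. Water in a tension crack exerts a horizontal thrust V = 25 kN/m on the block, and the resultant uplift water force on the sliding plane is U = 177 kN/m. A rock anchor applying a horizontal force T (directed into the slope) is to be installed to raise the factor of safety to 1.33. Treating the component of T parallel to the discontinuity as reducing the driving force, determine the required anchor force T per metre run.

T = 94 kN/m

Resolving forces along and normal to the sliding plane, with the horizontal anchor force T adding T·sinα to the effective normal force and T·cosα acting up the plane against the driving force:
FS = [cL + (W cosα − U − V sinα + T sinα) tanφ_j] / [W sinα + V cosα − T cosα]
Without the anchor: N' = 947.3 kN/m, driving T_d = 1286.0 kN/m, resisting R = 49·15.9 + 947.3·tan39.8° = 1568.4 kN/m, FS = 1.22.
Setting FS = 1.33 and solving for T:
1.33·(1286.0 − T cos48.0°) = 1568.4 + T sin48.0°·tan39.8°
T·(sin48.0°·tan39.8° + 1.33·cos48.0°) = 1.33·1286.0 − 1568.4
T·(0.7431·0.8332 + 1.33·0.6691) = 1710.4 − 1568.4 = 142.0
T·1.5091 = 142.0
T = 94.1 kN/m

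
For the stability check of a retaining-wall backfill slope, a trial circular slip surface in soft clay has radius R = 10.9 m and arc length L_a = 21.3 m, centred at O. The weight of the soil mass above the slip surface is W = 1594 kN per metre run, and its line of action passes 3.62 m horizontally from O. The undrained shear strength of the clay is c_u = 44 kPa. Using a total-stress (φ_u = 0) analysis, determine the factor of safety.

FS = 1.77

Taking moments about the centre O, the resisting moment is provided by the undrained shear strength acting along the arc:
M_R = c_u·L_a·R = 44·21.30·10.9 = 10215.5 kN·m/m
M_D = W·d = 1594·3.62 = 5770.3 kN·m/m
FS = M_R / M_D = 10215.5 / 5770.3 = 1.770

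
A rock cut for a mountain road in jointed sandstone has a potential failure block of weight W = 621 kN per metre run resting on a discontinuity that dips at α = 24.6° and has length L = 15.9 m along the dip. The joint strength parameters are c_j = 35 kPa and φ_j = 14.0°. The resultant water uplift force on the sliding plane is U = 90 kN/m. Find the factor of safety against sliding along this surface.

FS = 2.61

Resolving the block weight along and normal to the plane and applying the Mohr–Coulomb strength on the joint:
N' = W cosα − U = 621·cos24.6° − 90 = 474.6 kN/m
Driving force T = W sinα = 621·sin24.6° = 258.5 kN/m
Resisting force R = c_j·L + N'·tanφ_j = 35·15.9 + 474.6·tan14.0° = 556.5 + 118.3 = 674.8 kN/m
FS = R / T = 674.8 / 258.5 = 2.610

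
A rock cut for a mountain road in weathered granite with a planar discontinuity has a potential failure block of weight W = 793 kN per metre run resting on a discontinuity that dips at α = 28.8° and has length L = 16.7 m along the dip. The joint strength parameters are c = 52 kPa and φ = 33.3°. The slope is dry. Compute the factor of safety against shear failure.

Resolving the block weight along and normal to the plane and applying the Mohr–Coulomb strength on the joint:
N' = W cosα = 793·cos28.8° = 694.9 kN/m
Driving force T = W sinα = 793·sin28.8° = 382.0 kN/m
Resisting force R = c·L + N'·tanφ = 52·16.7 + 694.9·tan33.3° = 868.4 + 456.5 = 1324.9 kN/m
FS = R / T = 1324.9 / 382.0 = 3.468

FS = 3.47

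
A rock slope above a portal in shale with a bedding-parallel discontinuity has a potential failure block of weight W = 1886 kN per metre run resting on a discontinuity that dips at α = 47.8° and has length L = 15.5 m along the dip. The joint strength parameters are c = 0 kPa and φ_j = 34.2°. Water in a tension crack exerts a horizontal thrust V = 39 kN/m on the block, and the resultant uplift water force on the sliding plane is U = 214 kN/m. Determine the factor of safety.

FS = 0.49

Resolving the block weight along and normal to the plane and applying the Mohr–Coulomb strength on the joint:
N' = W cosα − U − V sinα = 1886·cos47.8° − 214 − 39·sin47.8° = 1024.0 kN/m
Driving force T = W sinα + V cosα = 1886·sin47.8° + 39·cos47.8° = 1423.4 kN/m
Resisting force R = c·L + N'·tanφ_j = 0·15.5 + 1024.0·tan34.2° = 0.0 + 695.9 = 695.9 kN/m
FS = R / T = 695.9 / 1423.4 = 0.489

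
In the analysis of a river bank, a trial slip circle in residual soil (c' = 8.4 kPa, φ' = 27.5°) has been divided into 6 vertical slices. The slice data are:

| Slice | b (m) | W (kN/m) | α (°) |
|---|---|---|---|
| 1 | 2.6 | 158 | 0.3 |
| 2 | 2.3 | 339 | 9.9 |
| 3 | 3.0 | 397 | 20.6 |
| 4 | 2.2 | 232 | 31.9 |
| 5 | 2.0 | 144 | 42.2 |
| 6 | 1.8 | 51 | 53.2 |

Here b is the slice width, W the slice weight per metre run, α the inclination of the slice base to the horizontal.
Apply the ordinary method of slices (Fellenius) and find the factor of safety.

FS = 1.66

Ordinary method of slices: FS = Σ[c'·Δl_i + (W_i cosα_i)·tanφ'] / Σ W_i sinα_i, with Δl_i = b_i / cosα_i.
Slice 1: Δl = 2.6/cos0.3° = 2.600 m; N'_1 = 158·cos0.3° = 158.0; c'Δl = 21.84; W sinα = 0.8
Slice 2: Δl = 2.3/cos9.9° = 2.335 m; N'_2 = 339·cos9.9° = 334.0; c'Δl = 19.61; W sinα = 58.3
Slice 3: Δl = 3.0/cos20.6° = 3.205 m; N'_3 = 397·cos20.6° = 371.6; c'Δl = 26.92; W sinα = 139.7
Slice 4: Δl = 2.2/cos31.9° = 2.591 m; N'_4 = 232·cos31.9° = 197.0; c'Δl = 21.77; W sinα = 122.6
Slice 5: Δl = 2.0/cos42.2° = 2.700 m; N'_5 = 144·cos42.2° = 106.7; c'Δl = 22.68; W sinα = 96.7
Slice 6: Δl = 1.8/cos53.2° = 3.005 m; N'_6 = 51·cos53.2° = 30.6; c'Δl = 25.24; W sinα = 40.8
Σc'Δl = 138.1 kN/m; ΣN' = 1197.8 kN/m; ΣW sinα = 459.0 kN/m
Resisting = 138.1 + 1197.8·tan27.5° = 138.1 + 623.5 = 761.6 kN/m
FS = 761.6 / 459.0 = 1.659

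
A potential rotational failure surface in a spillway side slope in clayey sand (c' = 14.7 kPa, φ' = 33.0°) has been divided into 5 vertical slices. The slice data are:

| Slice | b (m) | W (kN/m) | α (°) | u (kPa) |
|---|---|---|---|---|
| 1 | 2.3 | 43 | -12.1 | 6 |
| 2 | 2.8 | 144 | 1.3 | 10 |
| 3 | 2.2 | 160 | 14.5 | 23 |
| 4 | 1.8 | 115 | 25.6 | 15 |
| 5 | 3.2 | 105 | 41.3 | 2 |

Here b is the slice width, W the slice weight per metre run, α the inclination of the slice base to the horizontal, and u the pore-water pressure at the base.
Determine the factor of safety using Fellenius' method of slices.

Ordinary method of slices: FS = Σ[c'·Δl_i + (W_i cosα_i − u_i·Δl_i)·tanφ'] / Σ W_i sinα_i, with Δl_i = b_i / cosα_i.
Slice 1: Δl = 2.3/cos(-12.1°) = 2.352 m; N'_1 = 43·cos(-12.1°) − 6·2.352 = 27.9; c'Δl = 34.58; W sinα = -9.0
Slice 2: Δl = 2.8/cos1.3° = 2.801 m; N'_2 = 144·cos1.3° − 10·2.801 = 116.0; c'Δl = 41.17; W sinα = 3.3
Slice 3: Δl = 2.2/cos14.5° = 2.272 m; N'_3 = 160·cos14.5° − 23·2.272 = 102.6; c'Δl = 33.40; W sinα = 40.1
Slice 4: Δl = 1.8/cos25.6° = 1.996 m; N'_4 = 115·cos25.6° − 15·1.996 = 73.8; c'Δl = 29.34; W sinα = 49.7
Slice 5: Δl = 3.2/cos41.3° = 4.259 m; N'_5 = 105·cos41.3° − 2·4.259 = 70.4; c'Δl = 62.61; W sinα = 69.3
Σc'Δl = 201.1 kN/m; ΣN' = 390.7 kN/m; ΣW sinα = 153.3 kN/m
Resisting = 201.1 + 390.7·tan33.0° = 201.1 + 253.7 = 454.8 kN/m
FS = 454.8 / 153.3 = 2.967

FS = 2.97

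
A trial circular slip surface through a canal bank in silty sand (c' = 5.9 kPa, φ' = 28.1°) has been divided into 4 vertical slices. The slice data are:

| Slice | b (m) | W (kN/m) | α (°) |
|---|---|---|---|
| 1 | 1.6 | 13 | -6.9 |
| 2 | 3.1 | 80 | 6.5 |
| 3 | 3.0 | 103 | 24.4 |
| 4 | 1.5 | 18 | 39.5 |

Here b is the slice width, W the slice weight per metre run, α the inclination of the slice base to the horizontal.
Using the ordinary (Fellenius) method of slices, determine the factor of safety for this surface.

FS = 2.69

Ordinary method of slices: FS = Σ[c'·Δl_i + (W_i cosα_i)·tanφ'] / Σ W_i sinα_i, with Δl_i = b_i / cosα_i.
Slice 1: Δl = 1.6/cos(-6.9°) = 1.612 m; N'_1 = 13·cos(-6.9°) = 12.9; c'Δl = 9.51; W sinα = -1.6
Slice 2: Δl = 3.1/cos6.5° = 3.120 m; N'_2 = 80·cos6.5° = 79.5; c'Δl = 18.41; W sinα = 9.1
Slice 3: Δl = 3.0/cos24.4° = 3.294 m; N'_3 = 103·cos24.4° = 93.8; c'Δl = 19.44; W sinα = 42.5
Slice 4: Δl = 1.5/cos39.5° = 1.944 m; N'_4 = 18·cos39.5° = 13.9; c'Δl = 11.47; W sinα = 11.4
Σc'Δl = 58.8 kN/m; ΣN' = 200.1 kN/m; ΣW sinα = 61.5 kN/m
Resisting = 58.8 + 200.1·tan28.1° = 58.8 + 106.8 = 165.7 kN/m
FS = 165.7 / 61.5 = 2.694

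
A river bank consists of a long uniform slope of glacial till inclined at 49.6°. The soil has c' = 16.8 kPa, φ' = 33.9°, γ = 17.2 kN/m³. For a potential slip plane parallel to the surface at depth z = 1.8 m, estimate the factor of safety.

For an infinite slope with a slip plane parallel to the surface (no pore pressure): FS = [c' + γz cos²β tanφ'] / [γz sinβ cosβ].
γz = 17.2·1.8 = 30.96 kN/m²
Numerator = 16.8 + 30.96·cos²49.6°·tan33.9° = 16.8 + 30.96·0.4201·0.6720 = 25.539 kPa
Denominator = 30.96·sin49.6°·cos49.6° = 30.96·0.7615·0.6481 = 15.281 kPa
FS = 25.539 / 15.281 = 1.671

FS = 1.67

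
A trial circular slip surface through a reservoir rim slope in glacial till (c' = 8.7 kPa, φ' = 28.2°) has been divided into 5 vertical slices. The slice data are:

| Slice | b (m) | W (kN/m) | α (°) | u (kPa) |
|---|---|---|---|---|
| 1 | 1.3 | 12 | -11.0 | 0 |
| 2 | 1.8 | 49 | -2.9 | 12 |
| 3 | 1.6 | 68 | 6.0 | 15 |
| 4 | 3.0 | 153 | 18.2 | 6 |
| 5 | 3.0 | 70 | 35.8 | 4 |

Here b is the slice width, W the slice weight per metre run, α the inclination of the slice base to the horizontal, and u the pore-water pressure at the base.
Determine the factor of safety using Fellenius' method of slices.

Ordinary method of slices: FS = Σ[c'·Δl_i + (W_i cosα_i − u_i·Δl_i)·tanφ'] / Σ W_i sinα_i, with Δl_i = b_i / cosα_i.
Slice 1: Δl = 1.3/cos(-11.0°) = 1.324 m; N'_1 = 12·cos(-11.0°) − 0·1.324 = 11.8; c'Δl = 11.52; W sinα = -2.3
Slice 2: Δl = 1.8/cos(-2.9°) = 1.802 m; N'_2 = 49·cos(-2.9°) − 12·1.802 = 27.3; c'Δl = 15.68; W sinα = -2.5
Slice 3: Δl = 1.6/cos6.0° = 1.609 m; N'_3 = 68·cos6.0° − 15·1.609 = 43.5; c'Δl = 14.00; W sinα = 7.1
Slice 4: Δl = 3.0/cos18.2° = 3.158 m; N'_4 = 153·cos18.2° − 6·3.158 = 126.4; c'Δl = 27.47; W sinα = 47.8
Slice 5: Δl = 3.0/cos35.8° = 3.699 m; N'_5 = 70·cos35.8° − 4·3.699 = 42.0; c'Δl = 32.18; W sinα = 40.9
Σc'Δl = 100.9 kN/m; ΣN' = 251.0 kN/m; ΣW sinα = 91.1 kN/m
Resisting = 100.9 + 251.0·tan28.2° = 100.9 + 134.6 = 235.4 kN/m
FS = 235.4 / 91.1 = 2.585

FS = 2.58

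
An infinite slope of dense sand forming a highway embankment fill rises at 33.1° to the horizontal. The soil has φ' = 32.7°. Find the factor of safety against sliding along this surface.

FS = 0.98

For a dry cohesionless infinite slope the factor of safety is FS = tanφ' / tanβ.
FS = tan32.7° / tan33.1° = 0.6420 / 0.6519 = 0.985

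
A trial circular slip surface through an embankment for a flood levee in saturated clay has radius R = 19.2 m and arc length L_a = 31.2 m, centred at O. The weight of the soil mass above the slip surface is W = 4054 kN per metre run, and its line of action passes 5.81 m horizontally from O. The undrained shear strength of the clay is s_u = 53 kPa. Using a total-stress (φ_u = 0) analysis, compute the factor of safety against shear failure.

Taking moments about the centre O, the resisting moment is provided by the undrained shear strength acting along the arc:
M_R = s_u·L_a·R = 53·31.20·19.2 = 31749.1 kN·m/m
M_D = W·d = 4054·5.81 = 23553.7 kN·m/m
FS = M_R / M_D = 31749.1 / 23553.7 = 1.348

FS = 1.35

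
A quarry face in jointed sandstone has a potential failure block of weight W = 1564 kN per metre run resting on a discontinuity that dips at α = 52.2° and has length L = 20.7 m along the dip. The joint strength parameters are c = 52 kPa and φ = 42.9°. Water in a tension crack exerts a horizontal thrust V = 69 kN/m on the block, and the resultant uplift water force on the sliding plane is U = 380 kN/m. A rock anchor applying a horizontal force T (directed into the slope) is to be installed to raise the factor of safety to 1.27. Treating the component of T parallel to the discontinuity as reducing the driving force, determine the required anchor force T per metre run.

Resolving forces along and normal to the sliding plane, with the horizontal anchor force T adding T·sinα to the effective normal force and T·cosα acting up the plane against the driving force:
FS = [cL + (W cosα − U − V sinα + T sinα) tanφ] / [W sinα + V cosα − T cosα]
Without the anchor: N' = 524.1 kN/m, driving T_d = 1278.1 kN/m, resisting R = 52·20.7 + 524.1·tan42.9° = 1563.4 kN/m, FS = 1.22.
Setting FS = 1.27 and solving for T:
1.27·(1278.1 − T cos52.2°) = 1563.4 + T sin52.2°·tan42.9°
T·(sin52.2°·tan42.9° + 1.27·cos52.2°) = 1.27·1278.1 − 1563.4
T·(0.7902·0.9293 + 1.27·0.6129) = 1623.2 − 1563.4 = 59.8
T·1.5126 = 59.8
T = 39.5 kN/m

T = 40 kN/m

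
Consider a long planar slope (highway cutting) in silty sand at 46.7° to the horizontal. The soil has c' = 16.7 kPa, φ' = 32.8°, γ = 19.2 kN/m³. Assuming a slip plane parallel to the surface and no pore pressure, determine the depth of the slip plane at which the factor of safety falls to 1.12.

z = 3.40 m

Setting FS = 1.12 in FS = [c' + γz cos²β tanφ'] / [γz sinβ cosβ] and solving for z:
z = c' / [γ cosβ (FS·sinβ − cosβ·tanφ')]
  = 16.7 / [19.2·cos46.7°·(1.12·sin46.7° − cos46.7°·tan32.8°)]
  = 16.7 / [19.2·0.6858·(1.12·0.7278 − 0.6858·0.6445)]
  = 16.7 / 4.9132 = 3.399 m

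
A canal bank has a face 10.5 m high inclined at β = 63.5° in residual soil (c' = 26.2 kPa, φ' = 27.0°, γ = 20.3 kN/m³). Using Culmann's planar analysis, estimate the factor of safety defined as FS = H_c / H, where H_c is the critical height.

FS = 2.00

H_c = (4c'/γ) · sinβ cosφ' / [1 − cos(β − φ')]
    = (4·26.2/20.3) · sin63.5°·cos27.0° / [1 − cos36.5°]
    = 5.163 · 0.7974 / 0.1961 = 20.99 m
FS = H_c / H = 20.99 / 10.5 = 1.999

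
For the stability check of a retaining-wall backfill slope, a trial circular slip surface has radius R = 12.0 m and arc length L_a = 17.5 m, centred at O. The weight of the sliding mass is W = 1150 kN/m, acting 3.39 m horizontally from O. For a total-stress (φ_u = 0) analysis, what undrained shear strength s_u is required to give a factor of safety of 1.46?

FS = s_u·L_a·R / (W·d), so s_u = FS·W·d / (L_a·R).
s_u = 1.46·1150·3.39 / (17.50·12.0) = 5691.8 / 210.00 = 27.10 kPa

s_u = 27.1 kPa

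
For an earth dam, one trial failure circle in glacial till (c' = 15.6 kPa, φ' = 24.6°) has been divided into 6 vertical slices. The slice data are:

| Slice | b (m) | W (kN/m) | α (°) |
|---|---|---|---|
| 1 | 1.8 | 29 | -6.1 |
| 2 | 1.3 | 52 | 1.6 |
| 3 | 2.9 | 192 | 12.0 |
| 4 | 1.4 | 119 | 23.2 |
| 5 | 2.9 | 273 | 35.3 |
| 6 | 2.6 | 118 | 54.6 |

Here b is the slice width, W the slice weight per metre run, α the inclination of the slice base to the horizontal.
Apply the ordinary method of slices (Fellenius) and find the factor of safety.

Ordinary method of slices: FS = Σ[c'·Δl_i + (W_i cosα_i)·tanφ'] / Σ W_i sinα_i, with Δl_i = b_i / cosα_i.
Slice 1: Δl = 1.8/cos(-6.1°) = 1.810 m; N'_1 = 29·cos(-6.1°) = 28.8; c'Δl = 28.24; W sinα = -3.1
Slice 2: Δl = 1.3/cos1.6° = 1.301 m; N'_2 = 52·cos1.6° = 52.0; c'Δl = 20.29; W sinα = 1.5
Slice 3: Δl = 2.9/cos12.0° = 2.965 m; N'_3 = 192·cos12.0° = 187.8; c'Δl = 46.25; W sinα = 39.9
Slice 4: Δl = 1.4/cos23.2° = 1.523 m; N'_4 = 119·cos23.2° = 109.4; c'Δl = 23.76; W sinα = 46.9
Slice 5: Δl = 2.9/cos35.3° = 3.553 m; N'_5 = 273·cos35.3° = 222.8; c'Δl = 55.43; W sinα = 157.8
Slice 6: Δl = 2.6/cos54.6° = 4.488 m; N'_6 = 118·cos54.6° = 68.4; c'Δl = 70.02; W sinα = 96.2
Σc'Δl = 244.0 kN/m; ΣN' = 669.2 kN/m; ΣW sinα = 339.1 kN/m
Resisting = 244.0 + 669.2·tan24.6° = 244.0 + 306.4 = 550.4 kN/m
FS = 550.4 / 339.1 = 1.623

FS = 1.62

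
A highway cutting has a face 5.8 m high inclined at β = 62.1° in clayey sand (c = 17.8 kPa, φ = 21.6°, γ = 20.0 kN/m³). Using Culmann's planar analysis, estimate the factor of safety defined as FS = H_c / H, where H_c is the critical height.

H_c = (4c/γ) · sinβ cosφ / [1 − cos(β − φ)]
    = (4·17.8/20.0) · sin62.1°·cos21.6° / [1 − cos40.5°]
    = 3.560 · 0.8217 / 0.2396 = 12.21 m
FS = H_c / H = 12.21 / 5.8 = 2.105

FS = 2.11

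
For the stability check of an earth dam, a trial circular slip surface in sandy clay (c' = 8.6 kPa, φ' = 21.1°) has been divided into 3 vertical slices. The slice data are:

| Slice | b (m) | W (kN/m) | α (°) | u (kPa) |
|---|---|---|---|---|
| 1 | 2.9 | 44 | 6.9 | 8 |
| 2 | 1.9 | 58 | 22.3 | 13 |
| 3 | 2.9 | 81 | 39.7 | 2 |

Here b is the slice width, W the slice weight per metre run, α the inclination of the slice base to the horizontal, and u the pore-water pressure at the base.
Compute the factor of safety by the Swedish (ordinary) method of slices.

FS = 1.45

Ordinary method of slices: FS = Σ[c'·Δl_i + (W_i cosα_i − u_i·Δl_i)·tanφ'] / Σ W_i sinα_i, with Δl_i = b_i / cosα_i.
Slice 1: Δl = 2.9/cos6.9° = 2.921 m; N'_1 = 44·cos6.9° − 8·2.921 = 20.3; c'Δl = 25.12; W sinα = 5.3
Slice 2: Δl = 1.9/cos22.3° = 2.054 m; N'_2 = 58·cos22.3° − 13·2.054 = 27.0; c'Δl = 17.66; W sinα = 22.0
Slice 3: Δl = 2.9/cos39.7° = 3.769 m; N'_3 = 81·cos39.7° − 2·3.769 = 54.8; c'Δl = 32.41; W sinα = 51.7
Σc'Δl = 75.2 kN/m; ΣN' = 102.1 kN/m; ΣW sinα = 79.0 kN/m
Resisting = 75.2 + 102.1·tan21.1° = 75.2 + 39.4 = 114.6 kN/m
FS = 114.6 / 79.0 = 1.450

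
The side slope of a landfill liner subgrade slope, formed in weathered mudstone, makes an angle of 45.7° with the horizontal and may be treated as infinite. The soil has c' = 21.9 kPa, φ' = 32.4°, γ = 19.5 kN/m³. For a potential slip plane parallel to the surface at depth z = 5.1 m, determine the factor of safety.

FS = 1.06

For an infinite slope with a slip plane parallel to the surface (no pore pressure): FS = [c' + γz cos²β tanφ'] / [γz sinβ cosβ].
γz = 19.5·5.1 = 99.45 kN/m²
Numerator = 21.9 + 99.45·cos²45.7°·tan32.4° = 21.9 + 99.45·0.4878·0.6346 = 52.685 kPa
Denominator = 99.45·sin45.7°·cos45.7° = 99.45·0.7157·0.6984 = 49.710 kPa
FS = 52.685 / 49.710 = 1.060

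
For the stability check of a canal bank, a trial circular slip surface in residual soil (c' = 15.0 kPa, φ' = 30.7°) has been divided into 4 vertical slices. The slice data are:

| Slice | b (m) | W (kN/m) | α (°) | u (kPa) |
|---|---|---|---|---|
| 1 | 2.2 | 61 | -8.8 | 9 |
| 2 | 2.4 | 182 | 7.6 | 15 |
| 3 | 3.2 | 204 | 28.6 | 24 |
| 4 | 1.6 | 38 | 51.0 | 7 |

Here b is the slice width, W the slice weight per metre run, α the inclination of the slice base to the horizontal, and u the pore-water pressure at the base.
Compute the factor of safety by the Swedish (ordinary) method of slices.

FS = 2.33

Ordinary method of slices: FS = Σ[c'·Δl_i + (W_i cosα_i − u_i·Δl_i)·tanφ'] / Σ W_i sinα_i, with Δl_i = b_i / cosα_i.
Slice 1: Δl = 2.2/cos(-8.8°) = 2.226 m; N'_1 = 61·cos(-8.8°) − 9·2.226 = 40.2; c'Δl = 33.39; W sinα = -9.3
Slice 2: Δl = 2.4/cos7.6° = 2.421 m; N'_2 = 182·cos7.6° − 15·2.421 = 144.1; c'Δl = 36.32; W sinα = 24.1
Slice 3: Δl = 3.2/cos28.6° = 3.645 m; N'_3 = 204·cos28.6° − 24·3.645 = 91.6; c'Δl = 54.67; W sinα = 97.7
Slice 4: Δl = 1.6/cos51.0° = 2.542 m; N'_4 = 38·cos51.0° − 7·2.542 = 6.1; c'Δl = 38.14; W sinα = 29.5
Σc'Δl = 162.5 kN/m; ΣN' = 282.1 kN/m; ΣW sinα = 141.9 kN/m
Resisting = 162.5 + 282.1·tan30.7° = 162.5 + 167.5 = 330.0 kN/m
FS = 330.0 / 141.9 = 2.325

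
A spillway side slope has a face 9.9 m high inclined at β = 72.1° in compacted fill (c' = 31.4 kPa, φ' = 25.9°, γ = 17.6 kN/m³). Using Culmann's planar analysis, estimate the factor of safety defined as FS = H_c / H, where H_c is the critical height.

H_c = (4c'/γ) · sinβ cosφ' / [1 − cos(β − φ')]
    = (4·31.4/17.6) · sin72.1°·cos25.9° / [1 − cos46.2°]
    = 7.136 · 0.8560 / 0.3079 = 19.84 m
FS = H_c / H = 19.84 / 9.9 = 2.004

FS = 2.00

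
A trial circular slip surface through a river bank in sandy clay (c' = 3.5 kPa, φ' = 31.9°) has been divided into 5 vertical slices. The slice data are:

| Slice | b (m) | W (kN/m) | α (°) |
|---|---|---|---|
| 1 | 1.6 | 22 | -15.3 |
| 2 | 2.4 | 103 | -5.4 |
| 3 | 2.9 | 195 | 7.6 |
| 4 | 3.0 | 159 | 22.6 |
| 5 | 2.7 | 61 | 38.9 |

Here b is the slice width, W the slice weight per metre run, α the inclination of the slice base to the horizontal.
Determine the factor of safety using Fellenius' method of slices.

Ordinary method of slices: FS = Σ[c'·Δl_i + (W_i cosα_i)·tanφ'] / Σ W_i sinα_i, with Δl_i = b_i / cosα_i.
Slice 1: Δl = 1.6/cos(-15.3°) = 1.659 m; N'_1 = 22·cos(-15.3°) = 21.2; c'Δl = 5.81; W sinα = -5.8
Slice 2: Δl = 2.4/cos(-5.4°) = 2.411 m; N'_2 = 103·cos(-5.4°) = 102.5; c'Δl = 8.44; W sinα = -9.7
Slice 3: Δl = 2.9/cos7.6° = 2.926 m; N'_3 = 195·cos7.6° = 193.3; c'Δl = 10.24; W sinα = 25.8
Slice 4: Δl = 3.0/cos22.6° = 3.250 m; N'_4 = 159·cos22.6° = 146.8; c'Δl = 11.37; W sinα = 61.1
Slice 5: Δl = 2.7/cos38.9° = 3.469 m; N'_5 = 61·cos38.9° = 47.5; c'Δl = 12.14; W sinα = 38.3
Σc'Δl = 48.0 kN/m; ΣN' = 511.3 kN/m; ΣW sinα = 109.7 kN/m
Resisting = 48.0 + 511.3·tan31.9° = 48.0 + 318.3 = 366.3 kN/m
FS = 366.3 / 109.7 = 3.339

FS = 3.34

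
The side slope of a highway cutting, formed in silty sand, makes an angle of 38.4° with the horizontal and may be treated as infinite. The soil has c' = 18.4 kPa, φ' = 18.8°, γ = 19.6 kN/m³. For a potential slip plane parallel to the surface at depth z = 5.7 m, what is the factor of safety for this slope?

For an infinite slope with a slip plane parallel to the surface (no pore pressure): FS = [c' + γz cos²β tanφ'] / [γz sinβ cosβ].
γz = 19.6·5.7 = 111.72 kN/m²
Numerator = 18.4 + 111.72·cos²38.4°·tan18.8° = 18.4 + 111.72·0.6142·0.3404 = 41.759 kPa
Denominator = 111.72·sin38.4°·cos38.4° = 111.72·0.6211·0.7837 = 54.384 kPa
FS = 41.759 / 54.384 = 0.768

FS = 0.77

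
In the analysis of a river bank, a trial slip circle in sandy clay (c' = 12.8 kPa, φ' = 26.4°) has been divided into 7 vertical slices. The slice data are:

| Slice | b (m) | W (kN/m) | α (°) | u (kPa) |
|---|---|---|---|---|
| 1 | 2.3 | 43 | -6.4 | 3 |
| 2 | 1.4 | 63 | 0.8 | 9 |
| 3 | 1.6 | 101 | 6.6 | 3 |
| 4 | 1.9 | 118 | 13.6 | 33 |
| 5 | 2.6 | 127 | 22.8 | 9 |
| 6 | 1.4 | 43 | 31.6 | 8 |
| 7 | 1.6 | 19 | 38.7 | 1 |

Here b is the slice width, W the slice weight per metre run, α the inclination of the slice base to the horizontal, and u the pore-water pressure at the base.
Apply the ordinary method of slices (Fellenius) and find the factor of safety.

FS = 2.98

Ordinary method of slices: FS = Σ[c'·Δl_i + (W_i cosα_i − u_i·Δl_i)·tanφ'] / Σ W_i sinα_i, with Δl_i = b_i / cosα_i.
Slice 1: Δl = 2.3/cos(-6.4°) = 2.314 m; N'_1 = 43·cos(-6.4°) − 3·2.314 = 35.8; c'Δl = 29.62; W sinα = -4.8
Slice 2: Δl = 1.4/cos0.8° = 1.400 m; N'_2 = 63·cos0.8° − 9·1.400 = 50.4; c'Δl = 17.92; W sinα = 0.9
Slice 3: Δl = 1.6/cos6.6° = 1.611 m; N'_3 = 101·cos6.6° − 3·1.611 = 95.5; c'Δl = 20.62; W sinα = 11.6
Slice 4: Δl = 1.9/cos13.6° = 1.955 m; N'_4 = 118·cos13.6° − 33·1.955 = 50.2; c'Δl = 25.02; W sinα = 27.7
Slice 5: Δl = 2.6/cos22.8° = 2.820 m; N'_5 = 127·cos22.8° − 9·2.820 = 91.7; c'Δl = 36.10; W sinα = 49.2
Slice 6: Δl = 1.4/cos31.6° = 1.644 m; N'_6 = 43·cos31.6° − 8·1.644 = 23.5; c'Δl = 21.04; W sinα = 22.5
Slice 7: Δl = 1.6/cos38.7° = 2.050 m; N'_7 = 19·cos38.7° − 1·2.050 = 12.8; c'Δl = 26.24; W sinα = 11.9
Σc'Δl = 176.6 kN/m; ΣN' = 359.8 kN/m; ΣW sinα = 119.1 kN/m
Resisting = 176.6 + 359.8·tan26.4° = 176.6 + 178.6 = 355.2 kN/m
FS = 355.2 / 119.1 = 2.983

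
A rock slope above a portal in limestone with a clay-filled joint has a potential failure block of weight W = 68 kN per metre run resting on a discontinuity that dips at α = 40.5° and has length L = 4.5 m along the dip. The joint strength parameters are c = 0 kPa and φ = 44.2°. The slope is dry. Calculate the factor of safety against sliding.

FS = 1.14

Resolving the block weight along and normal to the plane and applying the Mohr–Coulomb strength on the joint:
N' = W cosα = 68·cos40.5° = 51.7 kN/m
Driving force T = W sinα = 68·sin40.5° = 44.2 kN/m
Resisting force R = c·L + N'·tanφ = 0·4.5 + 51.7·tan44.2° = 0.0 + 50.3 = 50.3 kN/m
FS = R / T = 50.3 / 44.2 = 1.139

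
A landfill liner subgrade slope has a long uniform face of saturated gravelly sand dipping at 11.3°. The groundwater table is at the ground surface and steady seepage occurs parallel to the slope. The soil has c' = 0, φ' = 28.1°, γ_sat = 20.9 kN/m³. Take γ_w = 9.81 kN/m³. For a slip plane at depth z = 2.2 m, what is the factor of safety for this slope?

FS = 1.42

With seepage parallel to the slope and the water table at the surface, the effective normal stress on the slip plane uses the buoyant unit weight γ' = γ_sat − γ_w while the driving shear stress uses γ_sat:
FS = [c' + γ' z cos²β tanφ'] / [γ_sat z sinβ cosβ]
(For c' = 0 this reduces to FS = (γ'/γ_sat)·tanφ'/tanβ.)
γ' = 20.9 − 9.81 = 11.09 kN/m³
Numerator = 0.0 + 11.09·2.2·cos²11.3°·tan28.1° = 0.0 + 11.09·2.2·0.9616·0.5340 = 12.527 kPa
Denominator = 20.9·2.2·sin11.3°·cos11.3° = 20.9·2.2·0.1959·0.9806 = 8.835 kPa
FS = 12.527 / 8.835 = 1.418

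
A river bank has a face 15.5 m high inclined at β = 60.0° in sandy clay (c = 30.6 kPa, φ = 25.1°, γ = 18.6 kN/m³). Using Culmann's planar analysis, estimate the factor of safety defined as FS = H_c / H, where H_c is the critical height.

H_c = (4c/γ) · sinβ cosφ / [1 − cos(β − φ)]
    = (4·30.6/18.6) · sin60.0°·cos25.1° / [1 − cos34.9°]
    = 6.581 · 0.7842 / 0.1798 = 28.70 m
FS = H_c / H = 28.70 / 15.5 = 1.851

FS = 1.85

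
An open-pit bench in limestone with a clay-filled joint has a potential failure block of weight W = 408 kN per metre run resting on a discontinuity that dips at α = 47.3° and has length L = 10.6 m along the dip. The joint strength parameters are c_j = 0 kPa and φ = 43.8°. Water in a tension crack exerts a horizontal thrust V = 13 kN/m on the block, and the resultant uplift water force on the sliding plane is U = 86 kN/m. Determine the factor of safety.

FS = 0.56

Resolving the block weight along and normal to the plane and applying the Mohr–Coulomb strength on the joint:
N' = W cosα − U − V sinα = 408·cos47.3° − 86 − 13·sin47.3° = 181.1 kN/m
Driving force T = W sinα + V cosα = 408·sin47.3° + 13·cos47.3° = 308.7 kN/m
Resisting force R = c_j·L + N'·tanφ = 0·10.6 + 181.1·tan43.8° = 0.0 + 173.7 = 173.7 kN/m
FS = R / T = 173.7 / 308.7 = 0.563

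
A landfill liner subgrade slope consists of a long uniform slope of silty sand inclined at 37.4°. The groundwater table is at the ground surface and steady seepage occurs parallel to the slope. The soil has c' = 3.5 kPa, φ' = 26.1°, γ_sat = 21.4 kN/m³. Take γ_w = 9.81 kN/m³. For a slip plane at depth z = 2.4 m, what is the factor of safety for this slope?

FS = 0.49

With seepage parallel to the slope and the water table at the surface, the effective normal stress on the slip plane uses the buoyant unit weight γ' = γ_sat − γ_w while the driving shear stress uses γ_sat:
FS = [c' + γ' z cos²β tanφ'] / [γ_sat z sinβ cosβ]
γ' = 21.4 − 9.81 = 11.59 kN/m³
Numerator = 3.5 + 11.59·2.4·cos²37.4°·tan26.1° = 3.5 + 11.59·2.4·0.6311·0.4899 = 12.100 kPa
Denominator = 21.4·2.4·sin37.4°·cos37.4° = 21.4·2.4·0.6074·0.7944 = 24.782 kPa
FS = 12.100 / 24.782 = 0.488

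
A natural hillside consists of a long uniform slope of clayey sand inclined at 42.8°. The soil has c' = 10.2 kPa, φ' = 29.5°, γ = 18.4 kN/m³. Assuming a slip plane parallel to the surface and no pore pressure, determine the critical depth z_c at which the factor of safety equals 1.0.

Setting FS = 1.00 in FS = [c' + γz cos²β tanφ'] / [γz sinβ cosβ] and solving for z:
z = c' / [γ cosβ (FS·sinβ − cosβ·tanφ')]
  = 10.2 / [18.4·cos42.8°·(1.00·sin42.8° − cos42.8°·tan29.5°)]
  = 10.2 / [18.4·0.7337·(1.00·0.6794 − 0.7337·0.5658)]
  = 10.2 / 3.5684 = 2.858 m

z_c = 2.86 m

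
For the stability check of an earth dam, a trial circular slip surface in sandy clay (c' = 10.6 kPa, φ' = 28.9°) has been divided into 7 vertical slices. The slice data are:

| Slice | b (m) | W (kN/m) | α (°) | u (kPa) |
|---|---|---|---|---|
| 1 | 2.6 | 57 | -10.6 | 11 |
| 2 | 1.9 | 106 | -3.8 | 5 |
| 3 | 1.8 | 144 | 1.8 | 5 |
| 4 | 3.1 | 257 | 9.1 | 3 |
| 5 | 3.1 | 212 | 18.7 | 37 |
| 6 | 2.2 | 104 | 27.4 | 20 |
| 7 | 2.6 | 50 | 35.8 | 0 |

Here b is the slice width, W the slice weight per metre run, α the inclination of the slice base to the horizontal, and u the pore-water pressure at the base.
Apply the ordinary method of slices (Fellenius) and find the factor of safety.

FS = 3.26

Ordinary method of slices: FS = Σ[c'·Δl_i + (W_i cosα_i − u_i·Δl_i)·tanφ'] / Σ W_i sinα_i, with Δl_i = b_i / cosα_i.
Slice 1: Δl = 2.6/cos(-10.6°) = 2.645 m; N'_1 = 57·cos(-10.6°) − 11·2.645 = 26.9; c'Δl = 28.04; W sinα = -10.5
Slice 2: Δl = 1.9/cos(-3.8°) = 1.904 m; N'_2 = 106·cos(-3.8°) − 5·1.904 = 96.2; c'Δl = 20.18; W sinα = -7.0
Slice 3: Δl = 1.8/cos1.8° = 1.801 m; N'_3 = 144·cos1.8° − 5·1.801 = 134.9; c'Δl = 19.09; W sinα = 4.5
Slice 4: Δl = 3.1/cos9.1° = 3.140 m; N'_4 = 257·cos9.1° − 3·3.140 = 244.3; c'Δl = 33.28; W sinα = 40.6
Slice 5: Δl = 3.1/cos18.7° = 3.273 m; N'_5 = 212·cos18.7° − 37·3.273 = 79.7; c'Δl = 34.69; W sinα = 68.0
Slice 6: Δl = 2.2/cos27.4° = 2.478 m; N'_6 = 104·cos27.4° − 20·2.478 = 42.8; c'Δl = 26.27; W sinα = 47.9
Slice 7: Δl = 2.6/cos35.8° = 3.206 m; N'_7 = 50·cos35.8° − 0·3.206 = 40.6; c'Δl = 33.98; W sinα = 29.2
Σc'Δl = 195.5 kN/m; ΣN' = 665.5 kN/m; ΣW sinα = 172.7 kN/m
Resisting = 195.5 + 665.5·tan28.9° = 195.5 + 367.4 = 562.9 kN/m
FS = 562.9 / 172.7 = 3.259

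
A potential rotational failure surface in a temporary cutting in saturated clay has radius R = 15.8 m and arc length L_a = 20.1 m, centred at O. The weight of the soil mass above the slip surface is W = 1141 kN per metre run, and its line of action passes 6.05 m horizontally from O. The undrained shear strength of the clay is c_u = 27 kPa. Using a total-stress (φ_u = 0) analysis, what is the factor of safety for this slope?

Taking moments about the centre O, the resisting moment is provided by the undrained shear strength acting along the arc:
M_R = c_u·L_a·R = 27·20.10·15.8 = 8574.7 kN·m/m
M_D = W·d = 1141·6.05 = 6903.1 kN·m/m
FS = M_R / M_D = 8574.7 / 6903.1 = 1.242

FS = 1.24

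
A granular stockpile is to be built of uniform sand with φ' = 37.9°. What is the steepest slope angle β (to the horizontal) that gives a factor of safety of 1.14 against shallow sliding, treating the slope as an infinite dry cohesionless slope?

For an infinite dry cohesionless slope FS = tanφ'/tanβ, so tanβ = tanφ' / FS.
tanβ = tan37.9° / 1.14 = 0.7785 / 1.14 = 0.6829
β = arctan(0.6829) = 34.33°

β = 34.3°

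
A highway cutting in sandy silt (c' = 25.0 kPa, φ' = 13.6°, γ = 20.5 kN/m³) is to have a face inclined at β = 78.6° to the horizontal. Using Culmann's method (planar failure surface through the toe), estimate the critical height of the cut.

H_c = 8.05 m

Culmann's analysis gives the critical failure plane at α_cr = (β + φ')/2 = (78.6 + 13.6)/2 = 46.1°, and the critical height
H_c = (4c'/γ) · sinβ cosφ' / [1 − cos(β − φ')]
    = (4·25.0/20.5) · sin78.6°·cos13.6° / [1 − cos(65.0°)]
    = 4.878 · 0.9803·0.9720 / [1 − 0.4226]
    = 4.878 · 0.9528 / 0.5774
    = 8.05 m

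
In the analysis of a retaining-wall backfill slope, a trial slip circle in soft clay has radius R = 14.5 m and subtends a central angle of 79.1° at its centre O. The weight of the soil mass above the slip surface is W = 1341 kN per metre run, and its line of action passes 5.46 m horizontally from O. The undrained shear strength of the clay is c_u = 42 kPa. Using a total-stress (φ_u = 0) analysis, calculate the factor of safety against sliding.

FS = 1.67

Taking moments about the centre O, the resisting moment is provided by the undrained shear strength acting along the arc:
Arc length L_a = R·θ = 14.5·(79.1°·π/180) = 14.5·1.3806 = 20.02 m
M_R = c_u·L_a·R = 42·20.02·14.5 = 12191.0 kN·m/m
M_D = W·d = 1341·5.46 = 7321.9 kN·m/m
FS = M_R / M_D = 12191.0 / 7321.9 = 1.665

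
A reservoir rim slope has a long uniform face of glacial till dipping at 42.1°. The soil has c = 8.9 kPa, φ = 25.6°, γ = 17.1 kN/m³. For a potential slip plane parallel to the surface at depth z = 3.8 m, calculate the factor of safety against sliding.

FS = 0.81

For an infinite slope with a slip plane parallel to the surface (no pore pressure): FS = [c + γz cos²β tanφ] / [γz sinβ cosβ].
γz = 17.1·3.8 = 64.98 kN/m²
Numerator = 8.9 + 64.98·cos²42.1°·tan25.6° = 8.9 + 64.98·0.5505·0.4791 = 26.040 kPa
Denominator = 64.98·sin42.1°·cos42.1° = 64.98·0.6704·0.7420 = 32.324 kPa
FS = 26.040 / 32.324 = 0.806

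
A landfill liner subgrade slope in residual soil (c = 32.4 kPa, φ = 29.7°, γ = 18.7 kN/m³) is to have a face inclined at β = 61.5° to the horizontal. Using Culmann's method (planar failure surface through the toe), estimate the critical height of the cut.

Culmann's analysis gives the critical failure plane at α_cr = (β + φ)/2 = (61.5 + 29.7)/2 = 45.6°, and the critical height
H_c = (4c/γ) · sinβ cosφ / [1 − cos(β − φ)]
    = (4·32.4/18.7) · sin61.5°·cos29.7° / [1 − cos(31.8°)]
    = 6.930 · 0.8788·0.8686 / [1 − 0.8499]
    = 6.930 · 0.7634 / 0.1501
    = 35.24 m

H_c = 35.24 m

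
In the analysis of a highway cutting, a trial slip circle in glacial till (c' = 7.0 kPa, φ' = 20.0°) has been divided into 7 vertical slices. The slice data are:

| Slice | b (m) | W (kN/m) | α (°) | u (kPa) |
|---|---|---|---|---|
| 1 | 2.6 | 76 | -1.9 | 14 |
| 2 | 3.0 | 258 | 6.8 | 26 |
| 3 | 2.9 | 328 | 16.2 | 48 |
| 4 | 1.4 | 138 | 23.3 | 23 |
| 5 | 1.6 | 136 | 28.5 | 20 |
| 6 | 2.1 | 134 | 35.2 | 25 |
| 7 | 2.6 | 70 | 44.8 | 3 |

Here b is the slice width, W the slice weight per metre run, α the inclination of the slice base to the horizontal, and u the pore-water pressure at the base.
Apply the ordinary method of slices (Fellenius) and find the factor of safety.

FS = 0.99

Ordinary method of slices: FS = Σ[c'·Δl_i + (W_i cosα_i − u_i·Δl_i)·tanφ'] / Σ W_i sinα_i, with Δl_i = b_i / cosα_i.
Slice 1: Δl = 2.6/cos(-1.9°) = 2.601 m; N'_1 = 76·cos(-1.9°) − 14·2.601 = 39.5; c'Δl = 18.21; W sinα = -2.5
Slice 2: Δl = 3.0/cos6.8° = 3.021 m; N'_2 = 258·cos6.8° − 26·3.021 = 177.6; c'Δl = 21.15; W sinα = 30.5
Slice 3: Δl = 2.9/cos16.2° = 3.020 m; N'_3 = 328·cos16.2° − 48·3.020 = 170.0; c'Δl = 21.14; W sinα = 91.5
Slice 4: Δl = 1.4/cos23.3° = 1.524 m; N'_4 = 138·cos23.3° − 23·1.524 = 91.7; c'Δl = 10.67; W sinα = 54.6
Slice 5: Δl = 1.6/cos28.5° = 1.821 m; N'_5 = 136·cos28.5° − 20·1.821 = 83.1; c'Δl = 12.74; W sinα = 64.9
Slice 6: Δl = 2.1/cos35.2° = 2.570 m; N'_6 = 134·cos35.2° − 25·2.570 = 45.2; c'Δl = 17.99; W sinα = 77.2
Slice 7: Δl = 2.6/cos44.8° = 3.664 m; N'_7 = 70·cos44.8° − 3·3.664 = 38.7; c'Δl = 25.65; W sinα = 49.3
Σc'Δl = 127.6 kN/m; ΣN' = 645.9 kN/m; ΣW sinα = 365.6 kN/m
Resisting = 127.6 + 645.9·tan20.0° = 127.6 + 235.1 = 362.6 kN/m
FS = 362.6 / 365.6 = 0.992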